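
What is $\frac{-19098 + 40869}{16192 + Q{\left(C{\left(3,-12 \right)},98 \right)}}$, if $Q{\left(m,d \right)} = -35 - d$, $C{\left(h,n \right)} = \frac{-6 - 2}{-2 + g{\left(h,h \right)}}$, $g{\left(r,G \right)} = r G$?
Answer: $\frac{7257}{5353} \approx 1.3557$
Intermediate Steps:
$g{\left(r,G \right)} = G r$
$C{\left(h,n \right)} = - \frac{8}{-2 + h^{2}}$ ($C{\left(h,n \right)} = \frac{-6 - 2}{-2 + h h} = - \frac{8}{-2 + h^{2}}$)
$\frac{-19098 + 40869}{16192 + Q{\left(C{\left(3,-12 \right)},98 \right)}} = \frac{-19098 + 40869}{16192 - 133} = \frac{21771}{16192 - 133} = \frac{21771}{16059} = 21771 \cdot \frac{1}{16059} = \frac{7257}{5353}$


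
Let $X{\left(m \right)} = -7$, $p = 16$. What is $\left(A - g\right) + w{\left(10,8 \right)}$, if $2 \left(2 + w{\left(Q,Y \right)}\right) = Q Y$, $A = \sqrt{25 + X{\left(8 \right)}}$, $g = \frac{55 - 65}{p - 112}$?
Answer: $\frac{1819}{48} + 3 \sqrt{2} \approx 42.138$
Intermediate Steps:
$g = \frac{5}{48}$ ($g = \frac{55 - 65}{16 - 112} = - \frac{10}{16 - 112} = - \frac{10}{-96} = \left(-10\right) \left(- \frac{1}{96}\right) = \frac{5}{48} \approx 0.10417$)
$A = 3 \sqrt{2}$ ($A = \sqrt{25 - 7} = \sqrt{18} = 3 \sqrt{2} \approx 4.2426$)
$w{\left(Q,Y \right)} = -2 + \frac{Q Y}{2}$
$\left(A - g\right) + w{\left(10,8 \right)} = \left(3 \sqrt{2} - \frac{5}{48}\right) - \left(2 - 40\right) = \left(3 \sqrt{2} - \frac{5}{48}\right) + \left(-2 + 40\right) = \left(- \frac{5}{48} + 3 \sqrt{2}\right) + 38 = \frac{1819}{48} + 3 \sqrt{2}$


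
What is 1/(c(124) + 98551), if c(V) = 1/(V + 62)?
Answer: 186/18330487 ≈ 1.0147e-5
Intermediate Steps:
c(V) = 1/(62 + V)
1/(c(124) + 98551) = 1/(1/(62 + 124) + 98551) = 1/(1/186 + 98551) = 1/(18330487/186) = 186/18330487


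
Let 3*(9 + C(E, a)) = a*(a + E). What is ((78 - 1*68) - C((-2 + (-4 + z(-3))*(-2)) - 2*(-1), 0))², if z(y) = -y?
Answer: 361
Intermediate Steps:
C(E, a) = -9 + a*(E + a)/3 (C(E, a) = -9 + (a*(a + E))/3 = -9 + (a*(E + a))/3 = -9 + a*(E + a)/3)
((78 - 1*68) - C((-2 + (-4 + z(-3))*(-2)) - 2*(-1), 0))² = ((78 - 1*68) - (-9 + (⅓)*0² + (⅓)*((-2 + (-4 - 1*(-3))*(-2)) - 2*(-1))*0))² = ((78 - 68) - (-9 + (⅓)*0 + (⅓)*((-2 + (-4 + 3)*(-2)) + 2)*0))² = (10 - (-9 + 0 + (⅓)*((-2 - 1*(-2)) + 2)*0))² = (10 - (-9 + 0 + (⅓)*((-2 + 2) + 2)*0))² = (10 - (-9 + 0 + (⅓)*(0 + 2)*0))² = (10 - (-9 + 0 + (⅓)*2*0))² = (10 - (-9 + 0 + 0))² = (10 - 1*(-9))² = (10 + 9)² = 19² = 361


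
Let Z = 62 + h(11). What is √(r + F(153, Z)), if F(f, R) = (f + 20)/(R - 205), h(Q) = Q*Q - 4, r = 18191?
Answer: √12292618/26 ≈ 134.85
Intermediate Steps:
h(Q) = -4 + Q² (h(Q) = Q² - 4 = -4 + Q²)
Z = 179 (Z = 62 + (-4 + 11²) = 62 + (-4 + 121) = 62 + 117 = 179)
F(f, R) = (20 + f)/(-205 + R)
√(r + F(153, Z)) = √(18191 + (20 + 153)/(-205 + 179)) = √(18191 + 173/(-26)) = √(18191 - 1/26*173) = √(18191 - 173/26) = √(472793/26) = √12292618/26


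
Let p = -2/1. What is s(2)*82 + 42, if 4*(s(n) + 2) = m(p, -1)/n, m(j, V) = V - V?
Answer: -122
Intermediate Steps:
p = -2 (p = -2*1 = -2)
m(j, V) = 0
s(n) = -2 (s(n) = -2 + (0/n)/4 = -2 + (¼)*0 = -2 + 0 = -2)
s(2)*82 + 42 = -2*82 + 42 = -164 + 42 = -122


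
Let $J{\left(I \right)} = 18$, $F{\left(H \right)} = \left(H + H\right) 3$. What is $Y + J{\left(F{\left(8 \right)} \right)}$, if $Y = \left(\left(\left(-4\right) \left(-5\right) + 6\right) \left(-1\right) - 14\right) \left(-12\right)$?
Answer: $498$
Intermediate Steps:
$F{\left(H \right)} = 6 H$ ($F{\left(H \right)} = 2 H 3 = 6 H$)
$Y = 480$ ($Y = \left(\left(20 + 6\right) \left(-1\right) - 14\right) \left(-12\right) = \left(26 \left(-1\right) - 14\right) \left(-12\right) = \left(-26 - 14\right) \left(-12\right) = \left(-40\right) \left(-12\right) = 480$)
$Y + J{\left(F{\left(8 \right)} \right)} = 480 + 18 = 498$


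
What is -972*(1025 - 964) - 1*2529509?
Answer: -2588801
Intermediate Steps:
-972*(1025 - 964) - 1*2529509 = -972*61 - 2529509 = -59292 - 2529509 = -2588801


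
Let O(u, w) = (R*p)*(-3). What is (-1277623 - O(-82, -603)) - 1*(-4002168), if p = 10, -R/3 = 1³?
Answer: 2724455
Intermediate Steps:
R = -3 (R = -3*1³ = -3*1 = -3)
O(u, w) = 90 (O(u, w) = -3*10*(-3) = -30*(-3) = 90)
(-1277623 - O(-82, -603)) - 1*(-4002168) = (-1277623 - 1*90) - 1*(-4002168) = (-1277623 - 90) + 4002168 = -1277713 + 4002168 = 2724455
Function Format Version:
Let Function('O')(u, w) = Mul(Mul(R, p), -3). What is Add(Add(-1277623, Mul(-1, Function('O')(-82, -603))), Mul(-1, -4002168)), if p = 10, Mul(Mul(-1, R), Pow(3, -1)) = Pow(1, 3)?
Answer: 2724455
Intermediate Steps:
R = -3 (R = Mul(-3, Pow(1, 3)) = Mul(-3, 1) = -3)
Function('O')(u, w) = 90 (Function('O')(u, w) = Mul(Mul(-3, 10), -3) = Mul(-30, -3) = 90)
Add(Add(-1277623, Mul(-1, Function('O')(-82, -603))), Mul(-1, -4002168)) = Add(Add(-1277623, Mul(-1, 90)), Mul(-1, -4002168)) = Add(Add(-1277623, -90), 4002168) = Add(-1277713, 4002168) = 2724455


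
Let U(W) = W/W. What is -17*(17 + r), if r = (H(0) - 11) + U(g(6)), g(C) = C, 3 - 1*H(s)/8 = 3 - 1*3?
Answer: -527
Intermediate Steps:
H(s) = 24 (H(s) = 24 - 8*(3 - 1*3) = 24 - 8*(3 - 3) = 24 - 8*0 = 24 + 0 = 24)
U(W) = 1
r = 14 (r = (24 - 11) + 1 = 13 + 1 = 14)
-17*(17 + r) = -17*(17 + 14) = -17*31 = -527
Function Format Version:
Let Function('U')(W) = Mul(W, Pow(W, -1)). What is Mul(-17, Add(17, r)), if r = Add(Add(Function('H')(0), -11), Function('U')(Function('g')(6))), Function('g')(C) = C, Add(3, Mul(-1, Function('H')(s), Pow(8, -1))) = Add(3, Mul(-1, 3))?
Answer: -527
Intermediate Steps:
Function('H')(s) = 24 (Function('H')(s) = Add(24, Mul(-8, Add(3, Mul(-1, 3)))) = Add(24, Mul(-8, Add(3, -3))) = Add(24, Mul(-8, 0)) = Add(24, 0) = 24)
Function('U')(W) = 1
r = 14 (r = Add(Add(24, -11), 1) = Add(13, 1) = 14)
Mul(-17, Add(17, r)) = Mul(-17, Add(17, 14)) = Mul(-17, 31) = -527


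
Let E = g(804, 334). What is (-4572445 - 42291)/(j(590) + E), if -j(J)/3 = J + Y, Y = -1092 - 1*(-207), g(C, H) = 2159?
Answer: -1153684/761 ≈ -1516.0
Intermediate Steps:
Y = -885 (Y = -1092 + 207 = -885)
E = 2159
j(J) = 2655 - 3*J (j(J) = -3*(J - 885) = -3*(-885 + J) = 2655 - 3*J)
(-4572445 - 42291)/(j(590) + E) = (-4572445 - 42291)/((2655 - 3*590) + 2159) = -4614736/((2655 - 1770) + 2159) = -4614736/(885 + 2159) = -4614736/3044 = -4614736*1/3044 = -1153684/761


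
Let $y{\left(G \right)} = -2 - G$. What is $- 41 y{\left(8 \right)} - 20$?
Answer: $390$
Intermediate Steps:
$- 41 y{\left(8 \right)} - 20 = - 41 \left(-2 - 8\right) - 20 = \left(-41\right) \left(-10\right) - 20 = 410 - 20 = 390$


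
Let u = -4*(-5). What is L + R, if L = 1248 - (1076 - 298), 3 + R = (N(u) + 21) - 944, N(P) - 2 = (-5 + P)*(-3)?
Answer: -499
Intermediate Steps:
u = 20
N(P) = 17 - 3*P (N(P) = 2 + (-5 + P)*(-3) = 2 + (15 - 3*P) = 17 - 3*P)
R = -969 (R = -3 + (((17 - 3*20) + 21) - 944) = -3 + (((17 - 60) + 21) - 944) = -3 + ((-43 + 21) - 944) = -3 + (-22 - 944) = -3 - 966 = -969)
L = 470 (L = 1248 - 1*778 = 1248 - 778 = 470)
L + R = 470 - 969 = -499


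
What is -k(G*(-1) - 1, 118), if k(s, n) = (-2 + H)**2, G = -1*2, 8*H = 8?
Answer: -1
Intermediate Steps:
H = 1 (H = (1/8)*8 = 1)
G = -2
k(s, n) = 1 (k(s, n) = (-2 + 1)**2 = (-1)**2 = 1)
-k(G*(-1) - 1, 118) = -1*1 = -1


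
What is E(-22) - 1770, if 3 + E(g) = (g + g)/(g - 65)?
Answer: -154207/87 ≈ -1772.5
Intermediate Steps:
E(g) = -3 + 2*g/(-65 + g) (E(g) = -3 + (g + g)/(g - 65) = -3 + (2*g)/(-65 + g) = -3 + 2*g/(-65 + g))
E(-22) - 1770 = (195 - 1*(-22))/(-65 - 22) - 1770 = (195 + 22)/(-87) - 1770 = -1/87*217 - 1770 = -217/87 - 1770 = -154207/87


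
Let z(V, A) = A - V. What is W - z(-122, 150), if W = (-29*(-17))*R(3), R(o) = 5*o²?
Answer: 21913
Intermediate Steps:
W = 22185 (W = (-29*(-17))*(5*3²) = 493*(5*9) = 493*45 = 22185)
W - z(-122, 150) = 22185 - (150 - 1*(-122)) = 22185 - (150 + 122) = 22185 - 1*272 = 22185 - 272 = 21913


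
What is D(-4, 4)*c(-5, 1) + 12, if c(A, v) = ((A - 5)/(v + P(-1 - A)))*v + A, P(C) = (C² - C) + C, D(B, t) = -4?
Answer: 584/17 ≈ 34.353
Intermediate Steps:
P(C) = C²
c(A, v) = A + v*(-5 + A)/(v + (-1 - A)²) (c(A, v) = ((A - 5)/(v + (-1 - A)²))*v + A = ((-5 + A)/(v + (-1 - A)²))*v + A = v*(-5 + A)/(v + (-1 - A)²) + A = A + v*(-5 + A)/(v + (-1 - A)²))
D(-4, 4)*c(-5, 1) + 12 = -4*(-5*1 - 5*(1 - 5)² + 2*(-5)*1)/(1 + (1 - 5)²) + 12 = -4*(-5 - 5*(-4)² - 10)/(1 + (-4)²) + 12 = -4*(-5 - 5*16 - 10)/(1 + 16) + 12 = -4*(-5 - 80 - 10)/17 + 12 = -4*(-95)/17 + 12 = -4*(-95/17) + 12 = 380/17 + 12 = 584/17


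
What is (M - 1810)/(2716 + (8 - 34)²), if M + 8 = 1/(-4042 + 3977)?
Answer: -118171/220480 ≈ -0.53597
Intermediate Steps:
M = -521/65 (M = -8 + 1/(-4042 + 3977) = -8 + 1/(-65) = -8 - 1/65 = -521/65 ≈ -8.0154)
(M - 1810)/(2716 + (8 - 34)²) = (-521/65 - 1810)/(2716 + (8 - 34)²) = -118171/(65*(2716 + (-26)²)) = -118171/(65*(2716 + 676)) = -118171/65/3392 = -118171/65*1/3392 = -118171/220480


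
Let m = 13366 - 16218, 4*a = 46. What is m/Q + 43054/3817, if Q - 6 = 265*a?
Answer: 707210/68359 ≈ 10.346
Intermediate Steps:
a = 23/2 (a = (1/4)*46 = 23/2 ≈ 11.500)
Q = 6107/2 (Q = 6 + 265*(23/2) = 6 + 6095/2 = 6107/2 ≈ 3053.5)
m = -2852
m/Q + 43054/3817 = -2852/6107/2 + 43054/3817 = -2852*2/6107 + 43054*(1/3817) = -184/197 + 3914/347 = 707210/68359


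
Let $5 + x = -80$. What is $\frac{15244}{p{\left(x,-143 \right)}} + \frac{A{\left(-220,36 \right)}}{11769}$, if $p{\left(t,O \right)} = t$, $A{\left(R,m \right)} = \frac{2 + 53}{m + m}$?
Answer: $- \frac{12917273117}{72026280} \approx -179.34$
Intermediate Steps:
$x = -85$ ($x = -5 - 80 = -85$)
$A{\left(R,m \right)} = \frac{55}{2 m}$
$\frac{15244}{p{\left(x,-143 \right)}} + \frac{A{\left(-220,36 \right)}}{11769} = \frac{15244}{-85} + \frac{\frac{55}{2} \cdot \frac{1}{36}}{11769} = 15244 \left(- \frac{1}{85}\right) + \frac{55}{2} \cdot \frac{1}{36} \cdot \frac{1}{11769} = - \frac{15244}{85} + \frac{55}{72} \cdot \frac{1}{11769} = - \frac{15244}{85} + \frac{55}{847368} = - \frac{12917273117}{72026280}$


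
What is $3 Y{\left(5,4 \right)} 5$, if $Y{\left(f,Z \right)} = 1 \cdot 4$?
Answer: $60$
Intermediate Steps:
$Y{\left(f,Z \right)} = 4$
$3 Y{\left(5,4 \right)} 5 = 3 \cdot 4 \cdot 5 = 12 \cdot 5 = 60$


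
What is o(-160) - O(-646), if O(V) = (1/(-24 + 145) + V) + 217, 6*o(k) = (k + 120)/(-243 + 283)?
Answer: 311327/726 ≈ 428.83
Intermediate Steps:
o(k) = 1/2 + k/240 (o(k) = ((k + 120)/(-243 + 283))/6 = ((120 + k)/40)/6 = ((120 + k)*(1/40))/6 = (3 + k/40)/6 = 1/2 + k/240)
O(V) = 26258/121 + V (O(V) = (1/121 + V) + 217 = 26258/121 + V)
o(-160) - O(-646) = (1/2 + (1/240)*(-160)) - (26258/121 - 646) = (1/2 - 2/3) - 1*(-51908/121) = -1/6 + 51908/121 = 311327/726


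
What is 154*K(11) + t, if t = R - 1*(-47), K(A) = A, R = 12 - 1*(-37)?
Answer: 1790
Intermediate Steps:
R = 49 (R = 12 + 37 = 49)
t = 96 (t = 49 - 1*(-47) = 49 + 47 = 96)
154*K(11) + t = 154*11 + 96 = 1694 + 96 = 1790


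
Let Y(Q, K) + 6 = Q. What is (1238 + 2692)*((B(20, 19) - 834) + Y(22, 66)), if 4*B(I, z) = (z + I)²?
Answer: -3440715/2 ≈ -1.7204e+6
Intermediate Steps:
B(I, z) = (I + z)²/4 (B(I, z) = (z + I)²/4 = (I + z)²/4)
Y(Q, K) = -6 + Q
(1238 + 2692)*((B(20, 19) - 834) + Y(22, 66)) = (1238 + 2692)*(((20 + 19)²/4 - 834) + (-6 + 22)) = 3930*(((¼)*39² - 834) + 16) = 3930*(((¼)*1521 - 834) + 16) = 3930*((1521/4 - 834) + 16) = 3930*(-1815/4 + 16) = 3930*(-1751/4) = -3440715/2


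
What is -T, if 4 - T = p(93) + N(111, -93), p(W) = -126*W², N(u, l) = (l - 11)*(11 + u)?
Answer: -1102466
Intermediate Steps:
N(u, l) = (-11 + l)*(11 + u)
T = 1102466 (T = 4 - (-126*93² + (-121 - 11*111 + 11*(-93) - 93*111)) = 4 - (-126*8649 + (-121 - 1221 - 1023 - 10323)) = 4 - (-1089774 - 12688) = 4 - 1*(-1102462) = 4 + 1102462 = 1102466)
-T = -1*1102466 = -1102466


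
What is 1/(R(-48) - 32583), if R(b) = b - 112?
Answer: -1/32743 ≈ -3.0541e-5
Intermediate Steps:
R(b) = -112 + b
1/(R(-48) - 32583) = 1/((-112 - 48) - 32583) = 1/(-160 - 32583) = 1/(-32743) = -1/32743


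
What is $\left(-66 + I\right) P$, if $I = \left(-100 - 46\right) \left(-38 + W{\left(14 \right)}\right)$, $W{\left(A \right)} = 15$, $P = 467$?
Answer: $1537364$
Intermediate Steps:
$I = 3358$ ($I = \left(-100 - 46\right) \left(-38 + 15\right) = \left(-146\right) \left(-23\right) = 3358$)
$\left(-66 + I\right) P = \left(-66 + 3358\right) 467 = 3292 \cdot 467 = 1537364$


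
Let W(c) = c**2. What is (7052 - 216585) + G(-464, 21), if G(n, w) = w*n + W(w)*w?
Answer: -210016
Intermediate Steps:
G(n, w) = w**3 + n*w (G(n, w) = w*n + w**2*w = n*w + w**3 = w**3 + n*w)
(7052 - 216585) + G(-464, 21) = (7052 - 216585) + 21*(-464 + 21**2) = -209533 + 21*(-464 + 441) = -209533 + 21*(-23) = -209533 - 483 = -210016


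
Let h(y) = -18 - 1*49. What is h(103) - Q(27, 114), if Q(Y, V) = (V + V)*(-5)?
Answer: 1073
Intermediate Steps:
h(y) = -67 (h(y) = -18 - 49 = -67)
Q(Y, V) = -10*V (Q(Y, V) = (2*V)*(-5) = -10*V)
h(103) - Q(27, 114) = -67 - (-10)*114 = -67 - 1*(-1140) = -67 + 1140 = 1073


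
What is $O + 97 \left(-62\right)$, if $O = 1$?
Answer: $-6013$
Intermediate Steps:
$O + 97 \left(-62\right) = 1 + 97 \left(-62\right) = 1 - 6014 = -6013$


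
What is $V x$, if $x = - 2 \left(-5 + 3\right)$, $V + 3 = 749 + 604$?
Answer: $5400$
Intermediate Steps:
$V = 1350$ ($V = -3 + \left(749 + 604\right) = -3 + 1353 = 1350$)
$x = 4$ ($x = \left(-2\right) \left(-2\right) = 4$)
$V x = 1350 \cdot 4 = 5400$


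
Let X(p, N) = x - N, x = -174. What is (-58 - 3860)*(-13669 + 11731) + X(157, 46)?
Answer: 7592864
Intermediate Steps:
X(p, N) = -174 - N
(-58 - 3860)*(-13669 + 11731) + X(157, 46) = (-58 - 3860)*(-13669 + 11731) + (-174 - 1*46) = -3918*(-1938) + (-174 - 46) = 7593084 - 220 = 7592864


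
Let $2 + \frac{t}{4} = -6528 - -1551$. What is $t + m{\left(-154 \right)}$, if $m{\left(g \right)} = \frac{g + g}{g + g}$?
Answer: $-19915$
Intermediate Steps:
$t = -19916$ ($t = -8 + 4 \left(-6528 - -1551\right) = -8 + 4 \left(-6528 + 1551\right) = -8 + 4 \left(-4977\right) = -8 - 19908 = -19916$)
$m{\left(g \right)} = 1$ ($m{\left(g \right)} = \frac{2 g}{2 g} = 2 g \frac{1}{2 g} = 1$)
$t + m{\left(-154 \right)} = -19916 + 1 = -19915$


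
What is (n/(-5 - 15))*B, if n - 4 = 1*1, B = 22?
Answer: -11/2 ≈ -5.5000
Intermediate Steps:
n = 5 (n = 4 + 1*1 = 4 + 1 = 5)
(n/(-5 - 15))*B = (5/(-5 - 15))*22 = (5/(-20))*22 = (5*(-1/20))*22 = -¼*22 = -11/2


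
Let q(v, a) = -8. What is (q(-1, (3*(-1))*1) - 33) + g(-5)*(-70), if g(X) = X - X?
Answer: -41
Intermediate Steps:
g(X) = 0
(q(-1, (3*(-1))*1) - 33) + g(-5)*(-70) = (-8 - 33) + 0*(-70) = -41 + 0 = -41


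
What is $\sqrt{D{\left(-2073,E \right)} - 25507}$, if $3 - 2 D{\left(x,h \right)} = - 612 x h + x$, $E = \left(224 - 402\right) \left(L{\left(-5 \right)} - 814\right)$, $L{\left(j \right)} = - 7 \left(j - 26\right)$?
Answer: $29 i \sqrt{80152897} \approx 2.5963 \cdot 10^{5} i$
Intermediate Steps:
$L{\left(j \right)} = 182 - 7 j$ ($L{\left(j \right)} = - 7 \left(-26 + j\right) = 182 - 7 j$)
$E = 106266$ ($E = \left(224 - 402\right) \left(\left(182 - -35\right) - 814\right) = - 178 \left(\left(182 + 35\right) - 814\right) = - 178 \left(217 - 814\right) = \left(-178\right) \left(-597\right) = 106266$)
$D{\left(x,h \right)} = \frac{3}{2} - \frac{x}{2} + 306 h x$ ($D{\left(x,h \right)} = \frac{3}{2} - \frac{- 612 x h + x}{2} = \frac{3}{2} - \frac{- 612 h x + x}{2} = \frac{3}{2} - \frac{x - 612 h x}{2} = \frac{3}{2} + \left(- \frac{x}{2} + 306 h x\right) = \frac{3}{2} - \frac{x}{2} + 306 h x$)
$\sqrt{D{\left(-2073,E \right)} - 25507} = \sqrt{\left(\frac{3}{2} - - \frac{2073}{2} + 306 \cdot 106266 \left(-2073\right)\right) - 25507} = \sqrt{\left(\frac{3}{2} + \frac{2073}{2} - 67408561908\right) - 25507} = \sqrt{-67408560870 - 25507} = \sqrt{-67408586377} = 29 i \sqrt{80152897}$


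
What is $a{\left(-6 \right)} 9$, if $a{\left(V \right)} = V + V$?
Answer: $-108$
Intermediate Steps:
$a{\left(V \right)} = 2 V$
$a{\left(-6 \right)} 9 = 2 \left(-6\right) 9 = \left(-12\right) 9 = -108$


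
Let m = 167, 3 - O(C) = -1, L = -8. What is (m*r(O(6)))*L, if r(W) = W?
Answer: -5344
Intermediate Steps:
O(C) = 4 (O(C) = 3 - 1*(-1) = 3 + 1 = 4)
(m*r(O(6)))*L = (167*4)*(-8) = 668*(-8) = -5344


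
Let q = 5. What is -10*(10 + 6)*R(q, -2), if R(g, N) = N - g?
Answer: 1120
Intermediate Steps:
-10*(10 + 6)*R(q, -2) = -10*(10 + 6)*(-2 - 1*5) = -160*(-2 - 5) = -160*(-7) = -10*(-112) = 1120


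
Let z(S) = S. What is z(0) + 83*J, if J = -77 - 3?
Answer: -6640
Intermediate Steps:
J = -80
z(0) + 83*J = 0 + 83*(-80) = 0 - 6640 = -6640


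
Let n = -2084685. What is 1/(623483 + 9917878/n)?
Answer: 2084685/1299755739977 ≈ 1.6039e-6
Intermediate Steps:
1/(623483 + 9917878/n) = 1/(623483 + 9917878/(-2084685)) = 1/(623483 + 9917878*(-1/2084685)) = 1/(623483 - 9917878/2084685) = 1/(1299755739977/2084685) = 2084685/1299755739977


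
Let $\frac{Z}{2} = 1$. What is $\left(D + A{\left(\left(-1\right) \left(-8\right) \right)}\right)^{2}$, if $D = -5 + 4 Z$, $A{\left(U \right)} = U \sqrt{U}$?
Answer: $521 + 96 \sqrt{2} \approx 656.76$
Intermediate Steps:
$Z = 2$ ($Z = 2 \cdot 1 = 2$)
$A{\left(U \right)} = U^{\frac{3}{2}}$
$D = 3$ ($D = -5 + 4 \cdot 2 = -5 + 8 = 3$)
$\left(D + A{\left(\left(-1\right) \left(-8\right) \right)}\right)^{2} = \left(3 + \left(\left(-1\right) \left(-8\right)\right)^{\frac{3}{2}}\right)^{2} = \left(3 + 8^{\frac{3}{2}}\right)^{2} = \left(3 + 16 \sqrt{2}\right)^{2}$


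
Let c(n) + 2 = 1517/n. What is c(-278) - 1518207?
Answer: -422063619/278 ≈ -1.5182e+6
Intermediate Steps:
c(n) = -2 + 1517/n
c(-278) - 1518207 = (-2 + 1517/(-278)) - 1518207 = (-2 + 1517*(-1/278)) - 1518207 = (-2 - 1517/278) - 1518207 = -2073/278 - 1518207 = -422063619/278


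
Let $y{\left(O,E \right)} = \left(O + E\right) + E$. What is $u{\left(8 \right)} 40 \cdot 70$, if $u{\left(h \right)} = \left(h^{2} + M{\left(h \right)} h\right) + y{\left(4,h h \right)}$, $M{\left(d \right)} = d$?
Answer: $728000$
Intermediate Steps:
$y{\left(O,E \right)} = O + 2 E$ ($y{\left(O,E \right)} = \left(E + O\right) + E = O + 2 E$)
$u{\left(h \right)} = 4 + 4 h^{2}$ ($u{\left(h \right)} = \left(h^{2} + h h\right) + \left(4 + 2 h h\right) = \left(h^{2} + h^{2}\right) + \left(4 + 2 h^{2}\right) = 2 h^{2} + \left(4 + 2 h^{2}\right) = 4 + 4 h^{2}$)
$u{\left(8 \right)} 40 \cdot 70 = \left(4 + 4 \cdot 8^{2}\right) 40 \cdot 70 = \left(4 + 4 \cdot 64\right) 40 \cdot 70 = \left(4 + 256\right) 40 \cdot 70 = 260 \cdot 40 \cdot 70 = 10400 \cdot 70 = 728000$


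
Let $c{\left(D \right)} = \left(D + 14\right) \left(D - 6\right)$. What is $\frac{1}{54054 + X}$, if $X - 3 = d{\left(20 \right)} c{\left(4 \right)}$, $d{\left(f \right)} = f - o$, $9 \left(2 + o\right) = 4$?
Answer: $\frac{1}{53281} \approx 1.8768 \cdot 10^{-5}$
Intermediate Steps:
$o = - \frac{14}{9}$ ($o = -2 + \frac{1}{9} \cdot 4 = -2 + \frac{4}{9} = - \frac{14}{9} \approx -1.5556$)
$d{\left(f \right)} = \frac{14}{9} + f$ ($d{\left(f \right)} = f - - \frac{14}{9} = f + \frac{14}{9} = \frac{14}{9} + f$)
$c{\left(D \right)} = \left(-6 + D\right) \left(14 + D\right)$ ($c{\left(D \right)} = \left(14 + D\right) \left(-6 + D\right) = \left(-6 + D\right) \left(14 + D\right)$)
$X = -773$ ($X = 3 + \left(\frac{14}{9} + 20\right) \left(-84 + 4^{2} + 8 \cdot 4\right) = 3 + \frac{194 \left(-84 + 16 + 32\right)}{9} = 3 + \frac{194}{9} \left(-36\right) = 3 - 776 = -773$)
$\frac{1}{54054 + X} = \frac{1}{54054 - 773} = \frac{1}{53281}$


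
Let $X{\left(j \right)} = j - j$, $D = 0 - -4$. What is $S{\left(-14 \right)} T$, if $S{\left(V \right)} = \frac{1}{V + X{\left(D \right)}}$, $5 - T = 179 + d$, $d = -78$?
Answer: $\frac{48}{7} \approx 6.8571$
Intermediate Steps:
$D = 4$ ($D = 0 + 4 = 4$)
$X{\left(j \right)} = 0$
$T = -96$ ($T = 5 - \left(179 - 78\right) = 5 - 101 = -96$)
$S{\left(V \right)} = \frac{1}{V}$ ($S{\left(V \right)} = \frac{1}{V + 0} = \frac{1}{V}$)
$S{\left(-14 \right)} T = \frac{1}{-14} \left(-96\right) = \left(- \frac{1}{14}\right) \left(-96\right) = \frac{48}{7}$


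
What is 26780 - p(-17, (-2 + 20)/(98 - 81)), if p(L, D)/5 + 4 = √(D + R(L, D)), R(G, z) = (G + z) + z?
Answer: 26800 - 5*I*√3995/17 ≈ 26800.0 - 18.59*I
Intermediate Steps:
R(G, z) = G + 2*z
p(L, D) = -20 + 5*√(L + 3*D) (p(L, D) = -20 + 5*√(D + (L + 2*D)) = -20 + 5*√(L + 3*D))
26780 - p(-17, (-2 + 20)/(98 - 81)) = 26780 - (-20 + 5*√(-17 + 3*((-2 + 20)/(98 - 81)))) = 26780 - (-20 + 5*√(-17 + 3*(18/17))) = 26780 - (-20 + 5*√(-17 + 54/17)) = 26780 - (-20 + 5*√(-235/17)) = 26780 - (-20 + 5*(I*√3995/17)) = 26780 - (-20 + 5*I*√3995/17) = 26780 + (20 - 5*I*√3995/17) = 26800 - 5*I*√3995/17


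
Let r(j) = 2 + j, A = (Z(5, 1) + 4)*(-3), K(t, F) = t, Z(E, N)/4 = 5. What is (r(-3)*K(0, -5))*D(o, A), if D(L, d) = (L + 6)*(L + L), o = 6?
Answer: 0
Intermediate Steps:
Z(E, N) = 20 (Z(E, N) = 4*5 = 20)
A = -72 (A = (20 + 4)*(-3) = 24*(-3) = -72)
D(L, d) = 2*L*(6 + L) (D(L, d) = (6 + L)*(2*L) = 2*L*(6 + L))
(r(-3)*K(0, -5))*D(o, A) = ((2 - 3)*0)*(2*6*(6 + 6)) = (-1*0)*(2*6*12) = 0*144 = 0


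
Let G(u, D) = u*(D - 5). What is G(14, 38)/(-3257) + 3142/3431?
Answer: 8648372/11174767 ≈ 0.77392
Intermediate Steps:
G(u, D) = u*(-5 + D)
G(14, 38)/(-3257) + 3142/3431 = (14*(-5 + 38))/(-3257) + 3142/3431 = (14*33)*(-1/3257) + 3142*(1/3431) = 462*(-1/3257) + 3142/3431 = -462/3257 + 3142/3431 = 8648372/11174767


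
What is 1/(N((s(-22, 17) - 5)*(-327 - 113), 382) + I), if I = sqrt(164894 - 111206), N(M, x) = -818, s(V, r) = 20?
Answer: -409/307718 - sqrt(13422)/307718 ≈ -0.0017056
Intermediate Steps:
I = 2*sqrt(13422) (I = sqrt(53688) = 2*sqrt(13422) ≈ 231.71)
1/(N((s(-22, 17) - 5)*(-327 - 113), 382) + I) = 1/(-818 + 2*sqrt(13422))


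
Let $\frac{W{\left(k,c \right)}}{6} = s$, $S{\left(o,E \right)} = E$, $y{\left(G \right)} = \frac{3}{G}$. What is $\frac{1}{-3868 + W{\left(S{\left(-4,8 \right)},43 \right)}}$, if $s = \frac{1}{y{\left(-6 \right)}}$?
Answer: $- \frac{1}{3880} \approx -0.00025773$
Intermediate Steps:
$s = -2$ ($s = \frac{1}{3 \frac{1}{-6}} = \frac{1}{3 \left(- \frac{1}{6}\right)} = \frac{1}{- \frac{1}{2}} = -2$)
$W{\left(k,c \right)} = -12$ ($W{\left(k,c \right)} = 6 \left(-2\right) = -12$)
$\frac{1}{-3868 + W{\left(S{\left(-4,8 \right)},43 \right)}} = \frac{1}{-3868 - 12} = \frac{1}{-3880} = - \frac{1}{3880}$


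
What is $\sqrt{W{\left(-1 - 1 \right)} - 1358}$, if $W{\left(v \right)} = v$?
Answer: $4 i \sqrt{85} \approx 36.878 i$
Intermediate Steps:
$\sqrt{W{\left(-1 - 1 \right)} - 1358} = \sqrt{\left(-1 - 1\right) - 1358} = \sqrt{-2 - 1358} = \sqrt{-1360} = 4 i \sqrt{85}$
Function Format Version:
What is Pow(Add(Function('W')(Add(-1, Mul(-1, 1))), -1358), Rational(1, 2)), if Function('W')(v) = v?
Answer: Mul(4, I, Pow(85, Rational(1, 2))) ≈ Mul(36.878, I)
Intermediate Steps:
Pow(Add(Function('W')(Add(-1, Mul(-1, 1))), -1358), Rational(1, 2)) = Pow(Add(Add(-1, Mul(-1, 1)), -1358), Rational(1, 2)) = Pow(Add(Add(-1, -1), -1358), Rational(1, 2)) = Pow(Add(-2, -1358), Rational(1, 2)) = Pow(-1360, Rational(1, 2)) = Mul(4, I, Pow(85, Rational(1, 2)))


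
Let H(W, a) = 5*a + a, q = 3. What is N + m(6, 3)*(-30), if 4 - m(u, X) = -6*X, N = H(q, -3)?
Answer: -678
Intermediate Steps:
H(W, a) = 6*a
N = -18 (N = 6*(-3) = -18)
m(u, X) = 4 + 6*X (m(u, X) = 4 - (-6)*X = 4 + 6*X)
N + m(6, 3)*(-30) = -18 + (4 + 6*3)*(-30) = -18 + (4 + 18)*(-30) = -18 + 22*(-30) = -18 - 660 = -678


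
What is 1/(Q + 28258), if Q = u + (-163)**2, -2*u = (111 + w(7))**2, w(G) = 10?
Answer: 2/95013 ≈ 2.1050e-5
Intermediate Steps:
u = -14641/2 (u = -(111 + 10)**2/2 = -1/2*121**2 = -1/2*14641 = -14641/2 ≈ -7320.5)
Q = 38497/2 (Q = -14641/2 + (-163)**2 = -14641/2 + 26569 = 38497/2 ≈ 19249.)
1/(Q + 28258) = 1/(38497/2 + 28258) = 1/(95013/2) = 2/95013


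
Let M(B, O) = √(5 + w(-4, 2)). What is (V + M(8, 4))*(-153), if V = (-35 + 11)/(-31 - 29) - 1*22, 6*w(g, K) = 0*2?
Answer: 16524/5 - 153*√5 ≈ 2962.7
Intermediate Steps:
w(g, K) = 0 (w(g, K) = (0*2)/6 = (⅙)*0 = 0)
V = -108/5 (V = -24/(-60) - 22 = -24*(-1/60) - 22 = ⅖ - 22 = -108/5 ≈ -21.600)
M(B, O) = √5 (M(B, O) = √(5 + 0) = √5)
(V + M(8, 4))*(-153) = (-108/5 + √5)*(-153) = 16524/5 - 153*√5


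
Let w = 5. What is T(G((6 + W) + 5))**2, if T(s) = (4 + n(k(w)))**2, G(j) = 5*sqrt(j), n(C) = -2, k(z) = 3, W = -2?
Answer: 16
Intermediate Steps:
T(s) = 4 (T(s) = (4 - 2)**2 = 2**2 = 4)
T(G((6 + W) + 5))**2 = 4**2 = 16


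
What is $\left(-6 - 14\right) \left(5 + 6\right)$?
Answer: $-220$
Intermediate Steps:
$\left(-6 - 14\right) \left(5 + 6\right) = \left(-20\right) 11 = -220$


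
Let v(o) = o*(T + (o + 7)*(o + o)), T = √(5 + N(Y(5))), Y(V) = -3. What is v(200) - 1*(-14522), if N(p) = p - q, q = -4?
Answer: 16574522 + 200*√6 ≈ 1.6575e+7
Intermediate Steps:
N(p) = 4 + p (N(p) = p - 1*(-4) = p + 4 = 4 + p)
T = √6 (T = √(5 + (4 - 3)) = √(5 + 1) = √6 ≈ 2.4495)
v(o) = o*(√6 + 2*o*(7 + o)) (v(o) = o*(√6 + (o + 7)*(o + o)) = o*(√6 + (7 + o)*(2*o)) = o*(√6 + 2*o*(7 + o)))
v(200) - 1*(-14522) = 200*(√6 + 2*200² + 14*200) - 1*(-14522) = 200*(√6 + 2*40000 + 2800) + 14522 = 200*(√6 + 80000 + 2800) + 14522 = 200*(82800 + √6) + 14522 = (16560000 + 200*√6) + 14522 = 16574522 + 200*√6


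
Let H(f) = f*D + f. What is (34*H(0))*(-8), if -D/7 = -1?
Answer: 0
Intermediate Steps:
D = 7 (D = -7*(-1) = 7)
H(f) = 8*f (H(f) = f*7 + f = 7*f + f = 8*f)
(34*H(0))*(-8) = (34*(8*0))*(-8) = (34*0)*(-8) = 0*(-8) = 0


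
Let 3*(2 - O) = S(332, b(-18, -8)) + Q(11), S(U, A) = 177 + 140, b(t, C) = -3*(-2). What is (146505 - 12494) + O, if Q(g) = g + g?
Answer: 133900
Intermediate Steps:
b(t, C) = 6
S(U, A) = 317
Q(g) = 2*g
O = -111 (O = 2 - (317 + 2*11)/3 = 2 - (317 + 22)/3 = 2 - ⅓*339 = 2 - 113 = -111)
(146505 - 12494) + O = (146505 - 12494) - 111 = 134011 - 111 = 133900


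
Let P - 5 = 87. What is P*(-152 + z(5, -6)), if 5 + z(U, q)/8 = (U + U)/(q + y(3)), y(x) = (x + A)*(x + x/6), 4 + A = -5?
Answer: -484288/27 ≈ -17937.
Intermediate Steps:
A = -9 (A = -4 - 5 = -9)
P = 92 (P = 5 + 87 = 92)
y(x) = 7*x*(-9 + x)/6 (y(x) = (x - 9)*(x + x/6) = (-9 + x)*(x + x*(⅙)) = (-9 + x)*(x + x/6) = (-9 + x)*(7*x/6) = 7*x*(-9 + x)/6)
z(U, q) = -40 + 16*U/(-21 + q) (z(U, q) = -40 + 8*((U + U)/(q + (7/6)*3*(-9 + 3))) = -40 + 8*((2*U)/(q + (7/6)*3*(-6))) = -40 + 8*((2*U)/(q - 21)) = -40 + 8*((2*U)/(-21 + q)) = -40 + 8*(2*U/(-21 + q)) = -40 + 16*U/(-21 + q))
P*(-152 + z(5, -6)) = 92*(-152 + 8*(105 - 5*(-6) + 2*5)/(-21 - 6)) = 92*(-152 + 8*(105 + 30 + 10)/(-27)) = 92*(-152 + 8*(-1/27)*145) = 92*(-152 - 1160/27) = 92*(-5264/27) = -484288/27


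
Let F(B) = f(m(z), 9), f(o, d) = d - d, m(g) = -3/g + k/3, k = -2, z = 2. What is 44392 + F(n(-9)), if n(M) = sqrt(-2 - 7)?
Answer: 44392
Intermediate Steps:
m(g) = -2/3 - 3/g (m(g) = -3/g - 2/3 = -2/3 - 3/g)
n(M) = 3*I (n(M) = sqrt(-9) = 3*I)
f(o, d) = 0
F(B) = 0
44392 + F(n(-9)) = 44392 + 0 = 44392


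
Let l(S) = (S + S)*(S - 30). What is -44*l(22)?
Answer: 15488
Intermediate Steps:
l(S) = 2*S*(-30 + S) (l(S) = (2*S)*(-30 + S) = 2*S*(-30 + S))
-44*l(22) = -88*22*(-30 + 22) = -88*22*(-8) = -44*(-352) = 15488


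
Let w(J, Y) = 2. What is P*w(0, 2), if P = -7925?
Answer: -15850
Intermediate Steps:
P*w(0, 2) = -7925*2 = -15850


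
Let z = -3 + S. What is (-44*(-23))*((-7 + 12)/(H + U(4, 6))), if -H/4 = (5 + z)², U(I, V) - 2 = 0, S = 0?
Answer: -2530/7 ≈ -361.43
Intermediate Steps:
z = -3 (z = -3 + 0 = -3)
U(I, V) = 2 (U(I, V) = 2 + 0 = 2)
H = -16 (H = -4*(5 - 3)² = -4*2² = -4*4 = -16)
(-44*(-23))*((-7 + 12)/(H + U(4, 6))) = (-44*(-23))*((-7 + 12)/(-16 + 2)) = 1012*(5/(-14)) = 1012*(5*(-1/14)) = 1012*(-5/14) = -2530/7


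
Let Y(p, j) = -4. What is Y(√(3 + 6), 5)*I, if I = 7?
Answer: -28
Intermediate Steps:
Y(√(3 + 6), 5)*I = -4*7 = -28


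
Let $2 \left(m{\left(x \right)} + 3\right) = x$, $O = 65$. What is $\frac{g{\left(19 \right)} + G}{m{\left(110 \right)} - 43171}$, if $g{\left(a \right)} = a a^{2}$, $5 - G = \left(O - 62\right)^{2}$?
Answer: $- \frac{2285}{14373} \approx -0.15898$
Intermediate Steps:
$m{\left(x \right)} = -3 + \frac{x}{2}$
$G = -4$ ($G = 5 - \left(65 - 62\right)^{2} = 5 - 3^{2} = 5 - 9 = -4$)
$g{\left(a \right)} = a^{3}$
$\frac{g{\left(19 \right)} + G}{m{\left(110 \right)} - 43171} = \frac{19^{3} - 4}{\left(-3 + \frac{1}{2} \cdot 110\right) - 43171} = \frac{6859 - 4}{\left(-3 + 55\right) - 43171} = \frac{6855}{52 - 43171} = \frac{6855}{-43119} = 6855 \left(- \frac{1}{43119}\right) = - \frac{2285}{14373}$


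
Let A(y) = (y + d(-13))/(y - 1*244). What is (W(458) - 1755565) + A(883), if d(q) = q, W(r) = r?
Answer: -373837501/213 ≈ -1.7551e+6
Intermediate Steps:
A(y) = (-13 + y)/(-244 + y) (A(y) = (y - 13)/(y - 1*244) = (-13 + y)/(y - 244) = (-13 + y)/(-244 + y))
(W(458) - 1755565) + A(883) = (458 - 1755565) + (-13 + 883)/(-244 + 883) = -1755107 + 870/639 = -1755107 + (1/639)*870 = -1755107 + 290/213 = -373837501/213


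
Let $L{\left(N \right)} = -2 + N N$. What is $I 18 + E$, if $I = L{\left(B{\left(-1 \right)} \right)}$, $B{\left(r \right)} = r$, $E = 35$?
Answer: $17$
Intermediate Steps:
$L{\left(N \right)} = -2 + N^{2}$
$I = -1$ ($I = -2 + \left(-1\right)^{2} = -2 + 1 = -1$)
$I 18 + E = \left(-1\right) 18 + 35 = -18 + 35 = 17$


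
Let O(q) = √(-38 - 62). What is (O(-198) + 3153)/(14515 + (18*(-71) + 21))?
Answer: 3153/13258 + 5*I/6629 ≈ 0.23782 + 0.00075426*I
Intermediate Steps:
O(q) = 10*I (O(q) = √(-100) = 10*I)
(O(-198) + 3153)/(14515 + (18*(-71) + 21)) = (10*I + 3153)/(14515 + (18*(-71) + 21)) = (3153 + 10*I)/(14515 + (-1278 + 21)) = (3153 + 10*I)/(14515 - 1257) = (3153 + 10*I)/13258 = (3153 + 10*I)*(1/13258) = 3153/13258 + 5*I/6629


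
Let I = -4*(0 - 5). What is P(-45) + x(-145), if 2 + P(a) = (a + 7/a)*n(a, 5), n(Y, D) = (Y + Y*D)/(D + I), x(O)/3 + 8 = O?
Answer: 667/25 ≈ 26.680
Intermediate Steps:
x(O) = -24 + 3*O
I = 20 (I = -4*(-5) = 20)
n(Y, D) = (Y + D*Y)/(20 + D) (n(Y, D) = (Y + Y*D)/(D + 20) = (Y + D*Y)/(20 + D))
P(a) = -2 + 6*a*(a + 7/a)/25 (P(a) = -2 + (a + 7/a)*(a*(1 + 5)/(20 + 5)) = -2 + (a + 7/a)*(a*6/25) = -2 + (a + 7/a)*(a*(1/25)*6) = -2 + (a + 7/a)*(6*a/25) = -2 + 6*a*(a + 7/a)/25)
P(-45) + x(-145) = (-8/25 + (6/25)*(-45)²) + (-24 + 3*(-145)) = (-8/25 + (6/25)*2025) + (-24 - 435) = (-8/25 + 486) - 459 = 12142/25 - 459 = 667/25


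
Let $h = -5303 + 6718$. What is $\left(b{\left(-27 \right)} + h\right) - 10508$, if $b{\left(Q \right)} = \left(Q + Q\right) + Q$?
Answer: $-9174$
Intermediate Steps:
$b{\left(Q \right)} = 3 Q$ ($b{\left(Q \right)} = 2 Q + Q = 3 Q$)
$h = 1415$
$\left(b{\left(-27 \right)} + h\right) - 10508 = \left(3 \left(-27\right) + 1415\right) - 10508 = \left(-81 + 1415\right) - 10508 = 1334 - 10508 = -9174$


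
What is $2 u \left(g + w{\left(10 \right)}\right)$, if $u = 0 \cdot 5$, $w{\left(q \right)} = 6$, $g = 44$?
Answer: $0$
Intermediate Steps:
$u = 0$
$2 u \left(g + w{\left(10 \right)}\right) = 2 \cdot 0 \left(44 + 6\right) = 0 \cdot 50 = 0$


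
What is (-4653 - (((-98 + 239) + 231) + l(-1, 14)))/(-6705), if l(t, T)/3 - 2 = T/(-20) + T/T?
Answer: 5591/7450 ≈ 0.75047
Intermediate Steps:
l(t, T) = 9 - 3*T/20 (l(t, T) = 6 + 3*(T/(-20) + T/T) = 6 + 3*(T*(-1/20) + 1) = 6 + 3*(-T/20 + 1) = 6 + 3*(1 - T/20) = 6 + (3 - 3*T/20) = 9 - 3*T/20)
(-4653 - (((-98 + 239) + 231) + l(-1, 14)))/(-6705) = (-4653 - (((-98 + 239) + 231) + (9 - 3/20*14)))/(-6705) = (-4653 - ((141 + 231) + (9 - 21/10)))*(-1/6705) = (-4653 - (372 + 69/10))*(-1/6705) = (-4653 - 1*3789/10)*(-1/6705) = (-4653 - 3789/10)*(-1/6705) = -50319/10*(-1/6705) = 5591/7450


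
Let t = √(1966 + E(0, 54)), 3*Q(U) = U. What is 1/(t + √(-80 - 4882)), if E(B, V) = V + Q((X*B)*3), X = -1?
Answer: 1/(2*√505 + I*√4962) ≈ 0.0064372 - 0.010089*I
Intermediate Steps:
Q(U) = U/3
E(B, V) = V - B (E(B, V) = V + (-B*3)/3 = V + (-3*B)/3 = V - B)
t = 2*√505 (t = √(1966 + (54 - 1*0)) = √(1966 + (54 + 0)) = √(1966 + 54) = √2020 = 2*√505 ≈ 44.944)
1/(t + √(-80 - 4882)) = 1/(2*√505 + √(-80 - 4882)) = 1/(2*√505 + √(-4962)) = 1/(2*√505 + I*√4962)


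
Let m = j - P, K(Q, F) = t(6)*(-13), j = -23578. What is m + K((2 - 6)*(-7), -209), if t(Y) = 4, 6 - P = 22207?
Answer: -1429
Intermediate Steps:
P = -22201 (P = 6 - 1*22207 = 6 - 22207 = -22201)
K(Q, F) = -52 (K(Q, F) = 4*(-13) = -52)
m = -1377 (m = -23578 - 1*(-22201) = -23578 + 22201 = -1377)
m + K((2 - 6)*(-7), -209) = -1377 - 52 = -1429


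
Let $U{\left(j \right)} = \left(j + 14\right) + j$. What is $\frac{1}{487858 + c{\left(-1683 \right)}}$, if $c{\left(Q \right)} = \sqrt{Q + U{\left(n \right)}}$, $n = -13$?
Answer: $\frac{487858}{238005429859} - \frac{i \sqrt{1695}}{238005429859} \approx 2.0498 \cdot 10^{-6} - 1.7298 \cdot 10^{-10} i$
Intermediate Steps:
$U{\left(j \right)} = 14 + 2 j$ ($U{\left(j \right)} = \left(14 + j\right) + j = 14 + 2 j$)
$c{\left(Q \right)} = \sqrt{-12 + Q}$ ($c{\left(Q \right)} = \sqrt{Q + \left(14 + 2 \left(-13\right)\right)} = \sqrt{Q + \left(14 - 26\right)} = \sqrt{Q - 12} = \sqrt{-12 + Q}$)
$\frac{1}{487858 + c{\left(-1683 \right)}} = \frac{1}{487858 + \sqrt{-12 - 1683}} = \frac{1}{487858 + \sqrt{-1695}} = \frac{1}{487858 + i \sqrt{1695}}$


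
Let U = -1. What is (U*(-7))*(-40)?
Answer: -280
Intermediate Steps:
(U*(-7))*(-40) = -1*(-7)*(-40) = 7*(-40) = -280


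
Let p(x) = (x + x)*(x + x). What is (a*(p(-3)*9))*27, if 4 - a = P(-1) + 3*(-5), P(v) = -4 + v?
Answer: 209952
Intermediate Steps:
p(x) = 4*x**2 (p(x) = (2*x)*(2*x) = 4*x**2)
a = 24 (a = 4 - ((-4 - 1) + 3*(-5)) = 4 - (-5 - 15) = 4 - 1*(-20) = 4 + 20 = 24)
(a*(p(-3)*9))*27 = (24*((4*(-3)**2)*9))*27 = (24*((4*9)*9))*27 = (24*(36*9))*27 = (24*324)*27 = 7776*27 = 209952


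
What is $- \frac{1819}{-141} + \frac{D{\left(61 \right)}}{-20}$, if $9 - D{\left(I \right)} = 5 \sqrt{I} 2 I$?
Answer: $\frac{35111}{2820} + \frac{61 \sqrt{61}}{2} \approx 250.66$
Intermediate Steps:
$D{\left(I \right)} = 9 - 10 I^{\frac{3}{2}}$ ($D{\left(I \right)} = 9 - 5 \sqrt{I} 2 I = 9 - 10 \sqrt{I} I = 9 - 10 I^{\frac{3}{2}}$)
$- \frac{1819}{-141} + \frac{D{\left(61 \right)}}{-20} = - \frac{1819}{-141} + \frac{9 - 10 \cdot 61^{\frac{3}{2}}}{-20} = \left(-1819\right) \left(- \frac{1}{141}\right) + \left(9 - 10 \cdot 61 \sqrt{61}\right) \left(- \frac{1}{20}\right) = \frac{1819}{141} + \left(9 - 610 \sqrt{61}\right) \left(- \frac{1}{20}\right) = \frac{1819}{141} - \left(\frac{9}{20} - \frac{61 \sqrt{61}}{2}\right) = \frac{35111}{2820} + \frac{61 \sqrt{61}}{2}$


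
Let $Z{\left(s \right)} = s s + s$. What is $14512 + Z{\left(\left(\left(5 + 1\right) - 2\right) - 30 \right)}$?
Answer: $15162$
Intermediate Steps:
$Z{\left(s \right)} = s + s^{2}$ ($Z{\left(s \right)} = s^{2} + s = s + s^{2}$)
$14512 + Z{\left(\left(\left(5 + 1\right) - 2\right) - 30 \right)} = 14512 + \left(\left(\left(5 + 1\right) - 2\right) - 30\right) \left(1 + \left(\left(\left(5 + 1\right) - 2\right) - 30\right)\right) = 14512 + \left(\left(6 - 2\right) - 30\right) \left(1 + \left(\left(6 - 2\right) - 30\right)\right) = 14512 + \left(4 - 30\right) \left(1 + \left(4 - 30\right)\right) = 14512 - 26 \left(1 - 26\right) = 14512 - -650 = 14512 + 650 = 15162$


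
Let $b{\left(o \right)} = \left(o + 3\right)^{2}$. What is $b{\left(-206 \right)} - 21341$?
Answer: $19868$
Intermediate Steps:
$b{\left(o \right)} = \left(3 + o\right)^{2}$
$b{\left(-206 \right)} - 21341 = \left(3 - 206\right)^{2} - 21341 = \left(-203\right)^{2} - 21341 = 41209 - 21341 = 19868$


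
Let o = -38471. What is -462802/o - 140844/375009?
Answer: 56045501898/4808990413 ≈ 11.654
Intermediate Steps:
-462802/o - 140844/375009 = -462802/(-38471) - 140844/375009 = -462802*(-1/38471) - 140844*1/375009 = 462802/38471 - 46948/125003 = 56045501898/4808990413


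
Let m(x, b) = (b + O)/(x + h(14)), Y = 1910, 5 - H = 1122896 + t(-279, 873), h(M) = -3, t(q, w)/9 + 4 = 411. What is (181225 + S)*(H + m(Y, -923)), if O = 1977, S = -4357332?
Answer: 8971686954728368/1907 ≈ 4.7046e+12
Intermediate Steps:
t(q, w) = 3663 (t(q, w) = -36 + 9*411 = -36 + 3699 = 3663)
H = -1126554 (H = 5 - (1122896 + 3663) = 5 - 1*1126559 = 5 - 1126559 = -1126554)
m(x, b) = (1977 + b)/(-3 + x) (m(x, b) = (b + 1977)/(x - 3) = (1977 + b)/(-3 + x))
(181225 + S)*(H + m(Y, -923)) = (181225 - 4357332)*(-1126554 + (1977 - 923)/(-3 + 1910)) = -4176107*(-1126554 + 1054/1907) = -4176107*(-2148337424/1907) = 8971686954728368/1907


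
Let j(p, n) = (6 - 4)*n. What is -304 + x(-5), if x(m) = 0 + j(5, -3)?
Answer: -310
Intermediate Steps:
j(p, n) = 2*n
x(m) = -6 (x(m) = 0 + 2*(-3) = 0 - 6 = -6)
-304 + x(-5) = -304 - 6 = -310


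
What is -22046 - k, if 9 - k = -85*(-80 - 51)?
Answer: -10920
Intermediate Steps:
k = -11126 (k = 9 - (-85)*(-80 - 51) = 9 - (-85)*(-131) = 9 - 1*11135 = 9 - 11135 = -11126)
-22046 - k = -22046 - 1*(-11126) = -22046 + 11126 = -10920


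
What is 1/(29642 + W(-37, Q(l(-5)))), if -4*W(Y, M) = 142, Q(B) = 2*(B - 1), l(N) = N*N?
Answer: 2/59213 ≈ 3.3776e-5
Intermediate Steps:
l(N) = N**2
Q(B) = -2 + 2*B (Q(B) = 2*(-1 + B) = -2 + 2*B)
W(Y, M) = -71/2 (W(Y, M) = -1/4*142 = -71/2)
1/(29642 + W(-37, Q(l(-5)))) = 1/(29642 - 71/2) = 1/(59213/2) = 2/59213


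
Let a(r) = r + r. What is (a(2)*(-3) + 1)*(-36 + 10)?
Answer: 286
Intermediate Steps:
a(r) = 2*r
(a(2)*(-3) + 1)*(-36 + 10) = ((2*2)*(-3) + 1)*(-36 + 10) = (4*(-3) + 1)*(-26) = (-12 + 1)*(-26) = -11*(-26) = 286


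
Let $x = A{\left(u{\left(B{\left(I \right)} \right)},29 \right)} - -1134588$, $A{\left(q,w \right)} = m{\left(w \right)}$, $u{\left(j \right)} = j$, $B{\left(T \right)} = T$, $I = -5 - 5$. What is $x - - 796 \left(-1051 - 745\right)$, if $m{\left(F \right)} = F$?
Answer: $-294999$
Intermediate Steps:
$I = -10$ ($I = -5 - 5 = -10$)
$A{\left(q,w \right)} = w$
$x = 1134617$ ($x = 29 - -1134588 = 29 + 1134588 = 1134617$)
$x - - 796 \left(-1051 - 745\right) = 1134617 - - 796 \left(-1051 - 745\right) = 1134617 - \left(-796\right) \left(-1796\right) = 1134617 - 1429616 = -294999$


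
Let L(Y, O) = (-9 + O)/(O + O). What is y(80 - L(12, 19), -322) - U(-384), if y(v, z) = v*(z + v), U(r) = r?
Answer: -6834921/361 ≈ -18933.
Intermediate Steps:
L(Y, O) = (-9 + O)/(2*O) (L(Y, O) = (-9 + O)/((2*O)) = (-9 + O)*(1/(2*O)) = (-9 + O)/(2*O))
y(v, z) = v*(v + z)
y(80 - L(12, 19), -322) - U(-384) = (80 - (-9 + 19)/(2*19))*((80 - (-9 + 19)/(2*19)) - 322) - 1*(-384) = (80 - 10/(2*19))*((80 - 10/(2*19)) - 322) + 384 = (80 - 1*5/19)*((80 - 1*5/19) - 322) + 384 = (80 - 5/19)*((80 - 5/19) - 322) + 384 = 1515*(1515/19 - 322)/19 + 384 = (1515/19)*(-4603/19) + 384 = -6973545/361 + 384 = -6834921/361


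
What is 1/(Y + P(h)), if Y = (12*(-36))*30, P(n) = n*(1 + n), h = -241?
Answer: 1/44880 ≈ 2.2282e-5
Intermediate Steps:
Y = -12960 (Y = -432*30 = -12960)
1/(Y + P(h)) = 1/(-12960 - 241*(1 - 241)) = 1/(-12960 - 241*(-240)) = 1/(-12960 + 57840) = 1/44880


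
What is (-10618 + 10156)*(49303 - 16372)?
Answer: -15214122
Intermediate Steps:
(-10618 + 10156)*(49303 - 16372) = -462*32931 = -15214122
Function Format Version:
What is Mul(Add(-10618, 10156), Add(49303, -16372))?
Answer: -15214122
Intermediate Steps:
Mul(Add(-10618, 10156), Add(49303, -16372)) = Mul(-462, 32931) = -15214122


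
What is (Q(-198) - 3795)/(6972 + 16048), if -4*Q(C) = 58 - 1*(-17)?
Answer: -3051/18416 ≈ -0.16567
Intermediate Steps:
Q(C) = -75/4 (Q(C) = -(58 - 1*(-17))/4 = -(58 + 17)/4 = -¼*75 = -75/4)
(Q(-198) - 3795)/(6972 + 16048) = (-75/4 - 3795)/(6972 + 16048) = -15255/4/23020 = -15255/4*1/23020 = -3051/18416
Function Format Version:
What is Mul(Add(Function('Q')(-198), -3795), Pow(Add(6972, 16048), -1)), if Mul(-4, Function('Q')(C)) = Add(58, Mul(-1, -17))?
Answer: Rational(-3051, 18416) ≈ -0.16567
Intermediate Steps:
Function('Q')(C) = Rational(-75, 4) (Function('Q')(C) = Mul(Rational(-1, 4), Add(58, Mul(-1, -17))) = Mul(Rational(-1, 4), Add(58, 17)) = Mul(Rational(-1, 4), 75) = Rational(-75, 4))
Mul(Add(Function('Q')(-198), -3795), Pow(Add(6972, 16048), -1)) = Mul(Add(Rational(-75, 4), -3795), Pow(Add(6972, 16048), -1)) = Mul(Rational(-15255, 4), Pow(23020, -1)) = Mul(Rational(-15255, 4), Rational(1, 23020)) = Rational(-3051, 18416)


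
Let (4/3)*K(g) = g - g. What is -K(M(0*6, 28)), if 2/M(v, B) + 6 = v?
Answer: 0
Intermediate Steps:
M(v, B) = 2/(-6 + v)
K(g) = 0 (K(g) = 3*(g - g)/4 = (3/4)*0 = 0)
-K(M(0*6, 28)) = -1*0 = 0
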